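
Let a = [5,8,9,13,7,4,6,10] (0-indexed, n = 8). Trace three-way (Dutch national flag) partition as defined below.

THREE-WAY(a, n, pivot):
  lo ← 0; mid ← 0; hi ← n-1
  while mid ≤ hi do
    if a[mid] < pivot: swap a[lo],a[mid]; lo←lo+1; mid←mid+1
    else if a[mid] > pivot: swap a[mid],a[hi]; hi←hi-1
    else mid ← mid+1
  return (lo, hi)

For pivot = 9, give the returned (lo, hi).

(5, 5)

pivot = 9; lo=0, mid=0, hi=7
a[mid]=5<9: swap a[0],a[0]; lo=1,mid=1 → [5,8,9,13,7,4,6,10]
a[mid]=8<9: swap a[1],a[1]; lo=2,mid=2 → [5,8,9,13,7,4,6,10]
a[mid]=9=9: mid=3
a[mid]=13>9: swap a[3],a[7]; hi=6 → [5,8,9,10,7,4,6,13]
a[mid]=10>9: swap a[3],a[6]; hi=5 → [5,8,9,6,7,4,10,13]
a[mid]=6<9: swap a[2],a[3]; lo=3,mid=4 → [5,8,6,9,7,4,10,13]
a[mid]=7<9: swap a[3],a[4]; lo=4,mid=5 → [5,8,6,7,9,4,10,13]
a[mid]=4<9: swap a[4],a[5]; lo=5,mid=6 → [5,8,6,7,4,9,10,13]
end: lo=5, hi=5; a = [5,8,6,7,4,9,10,13]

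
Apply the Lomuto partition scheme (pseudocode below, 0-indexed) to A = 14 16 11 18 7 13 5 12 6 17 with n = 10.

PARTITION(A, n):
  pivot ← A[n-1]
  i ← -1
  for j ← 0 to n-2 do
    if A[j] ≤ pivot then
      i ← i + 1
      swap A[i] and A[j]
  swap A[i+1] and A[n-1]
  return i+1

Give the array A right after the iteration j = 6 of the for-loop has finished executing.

pivot = A[9] = 17; i = -1
j=0: A[0]=14 ≤ 17 → i=0, swap A[0],A[0] (no change) → 14 16 11 18 7 13 5 12 6 17
j=1: A[1]=16 ≤ 17 → i=1, swap A[1],A[1] (no change) → 14 16 11 18 7 13 5 12 6 17
j=2: A[2]=11 ≤ 17 → i=2, swap A[2],A[2] (no change) → 14 16 11 18 7 13 5 12 6 17
j=3: A[3]=18 > 17 → no swap
j=4: A[4]=7 ≤ 17 → i=3, swap A[3],A[4] → 14 16 11 7 18 13 5 12 6 17
j=5: A[5]=13 ≤ 17 → i=4, swap A[4],A[5] → 14 16 11 7 13 18 5 12 6 17
j=6: A[6]=5 ≤ 17 → i=5, swap A[5],A[6] → 14 16 11 7 13 5 18 12 6 17
(after j=6) A = 14 16 11 7 13 5 18 12 6 17

14 16 11 7 13 5 18 12 6 17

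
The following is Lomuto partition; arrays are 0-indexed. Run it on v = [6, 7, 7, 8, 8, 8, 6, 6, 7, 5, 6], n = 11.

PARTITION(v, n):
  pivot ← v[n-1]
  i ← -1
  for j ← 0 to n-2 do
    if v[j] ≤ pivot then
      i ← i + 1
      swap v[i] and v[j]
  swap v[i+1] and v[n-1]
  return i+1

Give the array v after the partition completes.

pivot = v[10] = 6; i = -1
j=0: v[0]=6 ≤ 6 → i=0, swap v[0],v[0] (no change) → [6, 7, 7, 8, 8, 8, 6, 6, 7, 5, 6]
j=1: v[1]=7 > 6 → no swap
j=2: v[2]=7 > 6 → no swap
j=3: v[3]=8 > 6 → no swap
j=4: v[4]=8 > 6 → no swap
j=5: v[5]=8 > 6 → no swap
j=6: v[6]=6 ≤ 6 → i=1, swap v[1],v[6] → [6, 6, 7, 8, 8, 8, 7, 6, 7, 5, 6]
j=7: v[7]=6 ≤ 6 → i=2, swap v[2],v[7] → [6, 6, 6, 8, 8, 8, 7, 7, 7, 5, 6]
j=8: v[8]=7 > 6 → no swap
j=9: v[9]=5 ≤ 6 → i=3, swap v[3],v[9] → [6, 6, 6, 5, 8, 8, 7, 7, 7, 8, 6]
final swap v[4],v[10] → [6, 6, 6, 5, 6, 8, 7, 7, 7, 8, 8]; return 4

[6, 6, 6, 5, 6, 8, 7, 7, 7, 8, 8]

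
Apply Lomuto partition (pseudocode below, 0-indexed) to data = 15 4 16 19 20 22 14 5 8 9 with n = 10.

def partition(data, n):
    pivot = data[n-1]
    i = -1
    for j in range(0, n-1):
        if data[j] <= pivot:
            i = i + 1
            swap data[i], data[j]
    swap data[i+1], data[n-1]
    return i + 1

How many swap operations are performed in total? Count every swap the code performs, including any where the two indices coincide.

4

pivot=9, i=-1
j=0: 15>9, skip
j=1: 4≤9, i=0, swap(0,1) ⇒ 4 15 16 19 20 22 14 5 8 9
j=2: 16>9, skip
j=3: 19>9, skip
j=4: 20>9, skip
j=5: 22>9, skip
j=6: 14>9, skip
j=7: 5≤9, i=1, swap(1,7) ⇒ 4 5 16 19 20 22 14 15 8 9
j=8: 8≤9, i=2, swap(2,8) ⇒ 4 5 8 19 20 22 14 15 16 9
swap(3,9) ⇒ 4 5 8 9 20 22 14 15 16 19; return 3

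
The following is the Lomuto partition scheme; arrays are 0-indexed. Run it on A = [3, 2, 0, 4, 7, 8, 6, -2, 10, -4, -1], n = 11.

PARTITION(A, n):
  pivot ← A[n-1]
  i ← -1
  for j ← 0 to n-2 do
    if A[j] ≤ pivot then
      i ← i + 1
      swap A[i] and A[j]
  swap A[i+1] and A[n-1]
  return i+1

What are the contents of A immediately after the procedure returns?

[-2, -4, -1, 4, 7, 8, 6, 3, 10, 2, 0]

pivot=-1, i=-1
j=0: 3>-1, skip
j=1: 2>-1, skip
j=2: 0>-1, skip
j=3: 4>-1, skip
j=4: 7>-1, skip
j=5: 8>-1, skip
j=6: 6>-1, skip
j=7: -2≤-1, i=0, swap(0,7) ⇒ [-2, 2, 0, 4, 7, 8, 6, 3, 10, -4, -1]
j=8: 10>-1, skip
j=9: -4≤-1, i=1, swap(1,9) ⇒ [-2, -4, 0, 4, 7, 8, 6, 3, 10, 2, -1]
swap(2,10) ⇒ [-2, -4, -1, 4, 7, 8, 6, 3, 10, 2, 0]; return 2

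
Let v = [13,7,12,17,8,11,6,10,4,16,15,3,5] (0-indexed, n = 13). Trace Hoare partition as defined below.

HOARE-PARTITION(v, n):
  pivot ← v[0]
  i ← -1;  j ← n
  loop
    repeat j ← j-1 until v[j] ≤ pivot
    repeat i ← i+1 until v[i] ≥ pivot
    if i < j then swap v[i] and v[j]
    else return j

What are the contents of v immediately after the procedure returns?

pivot = v[0] = 13; i = -1, j = 13
j→12 (v[12]=5≤13), i→0 (v[0]=13≥13); i<j, swap → [5,7,12,17,8,11,6,10,4,16,15,3,13]
j→11 (v[11]=3≤13), i→3 (v[3]=17≥13); i<j, swap → [5,7,12,3,8,11,6,10,4,16,15,17,13]
j→8, i→9; i≥j, return j=8. v = [5,7,12,3,8,11,6,10,4,16,15,17,13]

[5,7,12,3,8,11,6,10,4,16,15,17,13]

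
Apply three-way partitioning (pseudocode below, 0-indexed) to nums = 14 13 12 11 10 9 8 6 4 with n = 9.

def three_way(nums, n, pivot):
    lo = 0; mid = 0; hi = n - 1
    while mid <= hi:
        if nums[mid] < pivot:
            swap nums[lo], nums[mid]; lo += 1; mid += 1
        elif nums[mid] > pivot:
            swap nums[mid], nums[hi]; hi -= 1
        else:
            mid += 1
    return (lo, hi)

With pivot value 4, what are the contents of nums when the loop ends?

pivot = 4; lo=0, mid=0, hi=8
nums[mid]=14>4: swap nums[0],nums[8]; hi=7 → 4 13 12 11 10 9 8 6 14
nums[mid]=4=4: mid=1
nums[mid]=13>4: swap nums[1],nums[7]; hi=6 → 4 6 12 11 10 9 8 13 14
nums[mid]=6>4: swap nums[1],nums[6]; hi=5 → 4 8 12 11 10 9 6 13 14
nums[mid]=8>4: swap nums[1],nums[5]; hi=4 → 4 9 12 11 10 8 6 13 14
nums[mid]=9>4: swap nums[1],nums[4]; hi=3 → 4 10 12 11 9 8 6 13 14
nums[mid]=10>4: swap nums[1],nums[3]; hi=2 → 4 11 12 10 9 8 6 13 14
nums[mid]=11>4: swap nums[1],nums[2]; hi=1 → 4 12 11 10 9 8 6 13 14
nums[mid]=12>4: swap nums[1],nums[1]; hi=0 → 4 12 11 10 9 8 6 13 14
end: lo=0, hi=0; nums = 4 12 11 10 9 8 6 13 14

4 12 11 10 9 8 6 13 14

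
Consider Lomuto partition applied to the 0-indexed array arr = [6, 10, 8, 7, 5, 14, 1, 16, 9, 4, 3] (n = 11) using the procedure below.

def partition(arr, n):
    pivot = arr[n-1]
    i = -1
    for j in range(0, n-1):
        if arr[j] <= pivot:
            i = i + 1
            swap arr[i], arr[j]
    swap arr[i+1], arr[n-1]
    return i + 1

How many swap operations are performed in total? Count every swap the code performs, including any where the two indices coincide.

pivot = arr[10] = 3; i = -1
j=0: arr[0]=6 > 3 → no swap
j=1: arr[1]=10 > 3 → no swap
j=2: arr[2]=8 > 3 → no swap
j=3: arr[3]=7 > 3 → no swap
j=4: arr[4]=5 > 3 → no swap
j=5: arr[5]=14 > 3 → no swap
j=6: arr[6]=1 ≤ 3 → i=0, swap arr[0],arr[6] → [1, 10, 8, 7, 5, 14, 6, 16, 9, 4, 3]
j=7: arr[7]=16 > 3 → no swap
j=8: arr[8]=9 > 3 → no swap
j=9: arr[9]=4 > 3 → no swap
final swap arr[1],arr[10] → [1, 3, 8, 7, 5, 14, 6, 16, 9, 4, 10]; return 1

2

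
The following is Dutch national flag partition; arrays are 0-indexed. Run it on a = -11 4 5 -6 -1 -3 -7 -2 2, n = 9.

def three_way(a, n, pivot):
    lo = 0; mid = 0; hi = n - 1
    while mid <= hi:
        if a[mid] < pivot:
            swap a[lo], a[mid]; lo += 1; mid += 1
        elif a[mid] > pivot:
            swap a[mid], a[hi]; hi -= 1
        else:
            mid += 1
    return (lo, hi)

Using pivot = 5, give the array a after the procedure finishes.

pivot = 5; lo=0, mid=0, hi=8
a[mid]=-11<5: swap a[0],a[0]; lo=1,mid=1 → -11 4 5 -6 -1 -3 -7 -2 2
a[mid]=4<5: swap a[1],a[1]; lo=2,mid=2 → -11 4 5 -6 -1 -3 -7 -2 2
a[mid]=5=5: mid=3
a[mid]=-6<5: swap a[2],a[3]; lo=3,mid=4 → -11 4 -6 5 -1 -3 -7 -2 2
a[mid]=-1<5: swap a[3],a[4]; lo=4,mid=5 → -11 4 -6 -1 5 -3 -7 -2 2
a[mid]=-3<5: swap a[4],a[5]; lo=5,mid=6 → -11 4 -6 -1 -3 5 -7 -2 2
a[mid]=-7<5: swap a[5],a[6]; lo=6,mid=7 → -11 4 -6 -1 -3 -7 5 -2 2
a[mid]=-2<5: swap a[6],a[7]; lo=7,mid=8 → -11 4 -6 -1 -3 -7 -2 5 2
a[mid]=2<5: swap a[7],a[8]; lo=8,mid=9 → -11 4 -6 -1 -3 -7 -2 2 5
end: lo=8, hi=8; a = -11 4 -6 -1 -3 -7 -2 2 5

-11 4 -6 -1 -3 -7 -2 2 5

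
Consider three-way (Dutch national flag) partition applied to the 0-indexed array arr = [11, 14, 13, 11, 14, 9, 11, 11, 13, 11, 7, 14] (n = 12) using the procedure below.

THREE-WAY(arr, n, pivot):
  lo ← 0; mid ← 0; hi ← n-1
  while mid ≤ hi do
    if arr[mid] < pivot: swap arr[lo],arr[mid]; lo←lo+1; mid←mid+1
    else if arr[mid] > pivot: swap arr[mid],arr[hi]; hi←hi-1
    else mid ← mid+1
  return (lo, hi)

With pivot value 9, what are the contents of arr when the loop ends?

lo=0 mid=0 hi=11
11>9: swap(0,11), hi=10 ⇒ [14, 14, 13, 11, 14, 9, 11, 11, 13, 11, 7, 11]
14>9: swap(0,10), hi=9 ⇒ [7, 14, 13, 11, 14, 9, 11, 11, 13, 11, 14, 11]
7<9: swap(0,0), lo=1 mid=1 ⇒ [7, 14, 13, 11, 14, 9, 11, 11, 13, 11, 14, 11]
14>9: swap(1,9), hi=8 ⇒ [7, 11, 13, 11, 14, 9, 11, 11, 13, 14, 14, 11]
11>9: swap(1,8), hi=7 ⇒ [7, 13, 13, 11, 14, 9, 11, 11, 11, 14, 14, 11]
13>9: swap(1,7), hi=6 ⇒ [7, 11, 13, 11, 14, 9, 11, 13, 11, 14, 14, 11]
11>9: swap(1,6), hi=5 ⇒ [7, 11, 13, 11, 14, 9, 11, 13, 11, 14, 14, 11]
11>9: swap(1,5), hi=4 ⇒ [7, 9, 13, 11, 14, 11, 11, 13, 11, 14, 14, 11]
9=9: mid=2
13>9: swap(2,4), hi=3 ⇒ [7, 9, 14, 11, 13, 11, 11, 13, 11, 14, 14, 11]
14>9: swap(2,3), hi=2 ⇒ [7, 9, 11, 14, 13, 11, 11, 13, 11, 14, 14, 11]
11>9: swap(2,2), hi=1 ⇒ [7, 9, 11, 14, 13, 11, 11, 13, 11, 14, 14, 11]
done. lo=1 hi=1; arr=[7, 9, 11, 14, 13, 11, 11, 13, 11, 14, 14, 11]

[7, 9, 11, 14, 13, 11, 11, 13, 11, 14, 14, 11]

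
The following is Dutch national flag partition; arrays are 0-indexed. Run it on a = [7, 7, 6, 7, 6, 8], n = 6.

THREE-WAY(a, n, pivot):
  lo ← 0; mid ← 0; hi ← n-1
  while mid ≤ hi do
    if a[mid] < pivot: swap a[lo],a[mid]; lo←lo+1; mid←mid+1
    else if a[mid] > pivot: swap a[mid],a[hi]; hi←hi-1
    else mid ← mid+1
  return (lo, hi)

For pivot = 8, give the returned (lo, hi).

(5, 5)

pivot = 8; lo=0, mid=0, hi=5
a[mid]=7<8: swap a[0],a[0]; lo=1,mid=1 → [7, 7, 6, 7, 6, 8]
a[mid]=7<8: swap a[1],a[1]; lo=2,mid=2 → [7, 7, 6, 7, 6, 8]
a[mid]=6<8: swap a[2],a[2]; lo=3,mid=3 → [7, 7, 6, 7, 6, 8]
a[mid]=7<8: swap a[3],a[3]; lo=4,mid=4 → [7, 7, 6, 7, 6, 8]
a[mid]=6<8: swap a[4],a[4]; lo=5,mid=5 → [7, 7, 6, 7, 6, 8]
a[mid]=8=8: mid=6
end: lo=5, hi=5; a = [7, 7, 6, 7, 6, 8]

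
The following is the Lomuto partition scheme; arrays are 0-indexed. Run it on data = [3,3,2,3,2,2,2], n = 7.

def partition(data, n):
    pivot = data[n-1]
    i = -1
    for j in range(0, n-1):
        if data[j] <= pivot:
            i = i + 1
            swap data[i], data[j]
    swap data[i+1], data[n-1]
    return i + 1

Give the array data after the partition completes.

pivot = data[6] = 2; i = -1
j=0: data[0]=3 > 2 → no swap
j=1: data[1]=3 > 2 → no swap
j=2: data[2]=2 ≤ 2 → i=0, swap data[0],data[2] → [2,3,3,3,2,2,2]
j=3: data[3]=3 > 2 → no swap
j=4: data[4]=2 ≤ 2 → i=1, swap data[1],data[4] → [2,2,3,3,3,2,2]
j=5: data[5]=2 ≤ 2 → i=2, swap data[2],data[5] → [2,2,2,3,3,3,2]
final swap data[3],data[6] → [2,2,2,2,3,3,3]; return 3

[2,2,2,2,3,3,3]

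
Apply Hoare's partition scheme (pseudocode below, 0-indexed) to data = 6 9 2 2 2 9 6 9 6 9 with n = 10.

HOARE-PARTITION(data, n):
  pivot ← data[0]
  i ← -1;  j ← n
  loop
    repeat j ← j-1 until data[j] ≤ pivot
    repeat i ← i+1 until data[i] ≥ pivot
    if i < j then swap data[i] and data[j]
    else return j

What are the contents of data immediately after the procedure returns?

pivot = data[0] = 6; i = -1, j = 10
j→8 (data[8]=6≤6), i→0 (data[0]=6≥6); i<j, swap → 6 9 2 2 2 9 6 9 6 9
j→6 (data[6]=6≤6), i→1 (data[1]=9≥6); i<j, swap → 6 6 2 2 2 9 9 9 6 9
j→4, i→5; i≥j, return j=4. data = 6 6 2 2 2 9 9 9 6 9

6 6 2 2 2 9 9 9 6 9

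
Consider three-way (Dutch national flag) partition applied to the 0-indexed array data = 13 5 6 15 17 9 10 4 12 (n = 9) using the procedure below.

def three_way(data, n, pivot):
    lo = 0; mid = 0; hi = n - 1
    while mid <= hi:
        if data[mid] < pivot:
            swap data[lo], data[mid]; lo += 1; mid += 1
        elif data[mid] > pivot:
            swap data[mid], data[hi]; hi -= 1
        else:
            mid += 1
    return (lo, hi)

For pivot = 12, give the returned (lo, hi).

(5, 5)

pivot = 12; lo=0, mid=0, hi=8
data[mid]=13>12: swap data[0],data[8]; hi=7 → 12 5 6 15 17 9 10 4 13
data[mid]=12=12: mid=1
data[mid]=5<12: swap data[0],data[1]; lo=1,mid=2 → 5 12 6 15 17 9 10 4 13
data[mid]=6<12: swap data[1],data[2]; lo=2,mid=3 → 5 6 12 15 17 9 10 4 13
data[mid]=15>12: swap data[3],data[7]; hi=6 → 5 6 12 4 17 9 10 15 13
data[mid]=4<12: swap data[2],data[3]; lo=3,mid=4 → 5 6 4 12 17 9 10 15 13
data[mid]=17>12: swap data[4],data[6]; hi=5 → 5 6 4 12 10 9 17 15 13
data[mid]=10<12: swap data[3],data[4]; lo=4,mid=5 → 5 6 4 10 12 9 17 15 13
data[mid]=9<12: swap data[4],data[5]; lo=5,mid=6 → 5 6 4 10 9 12 17 15 13
end: lo=5, hi=5; data = 5 6 4 10 9 12 17 15 13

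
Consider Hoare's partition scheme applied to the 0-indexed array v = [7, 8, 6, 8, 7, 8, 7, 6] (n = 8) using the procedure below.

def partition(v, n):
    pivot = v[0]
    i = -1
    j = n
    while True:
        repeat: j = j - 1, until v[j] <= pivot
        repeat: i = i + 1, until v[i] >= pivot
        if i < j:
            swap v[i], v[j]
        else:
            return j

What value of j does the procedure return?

pivot=7
j stops at 7 (6), i stops at 0 (7); swap ⇒ [6, 8, 6, 8, 7, 8, 7, 7]
j stops at 6 (7), i stops at 1 (8); swap ⇒ [6, 7, 6, 8, 7, 8, 8, 7]
j stops at 4 (7), i stops at 3 (8); swap ⇒ [6, 7, 6, 7, 8, 8, 8, 7]
j stops at 3, i stops at 4; i≥j ⇒ return 3. v=[6, 7, 6, 7, 8, 8, 8, 7]

3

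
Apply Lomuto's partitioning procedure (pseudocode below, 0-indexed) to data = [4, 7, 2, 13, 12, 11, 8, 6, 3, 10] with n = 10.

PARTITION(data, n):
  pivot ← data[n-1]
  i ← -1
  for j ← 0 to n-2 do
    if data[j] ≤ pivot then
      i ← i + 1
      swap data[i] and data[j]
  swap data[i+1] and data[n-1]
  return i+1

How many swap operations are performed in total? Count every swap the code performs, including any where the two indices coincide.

7

pivot=10, i=-1
j=0: 4≤10, i=0, swap(0,0) ⇒ [4, 7, 2, 13, 12, 11, 8, 6, 3, 10]
j=1: 7≤10, i=1, swap(1,1) ⇒ [4, 7, 2, 13, 12, 11, 8, 6, 3, 10]
j=2: 2≤10, i=2, swap(2,2) ⇒ [4, 7, 2, 13, 12, 11, 8, 6, 3, 10]
j=3: 13>10, skip
j=4: 12>10, skip
j=5: 11>10, skip
j=6: 8≤10, i=3, swap(3,6) ⇒ [4, 7, 2, 8, 12, 11, 13, 6, 3, 10]
j=7: 6≤10, i=4, swap(4,7) ⇒ [4, 7, 2, 8, 6, 11, 13, 12, 3, 10]
j=8: 3≤10, i=5, swap(5,8) ⇒ [4, 7, 2, 8, 6, 3, 13, 12, 11, 10]
swap(6,9) ⇒ [4, 7, 2, 8, 6, 3, 10, 12, 11, 13]; return 6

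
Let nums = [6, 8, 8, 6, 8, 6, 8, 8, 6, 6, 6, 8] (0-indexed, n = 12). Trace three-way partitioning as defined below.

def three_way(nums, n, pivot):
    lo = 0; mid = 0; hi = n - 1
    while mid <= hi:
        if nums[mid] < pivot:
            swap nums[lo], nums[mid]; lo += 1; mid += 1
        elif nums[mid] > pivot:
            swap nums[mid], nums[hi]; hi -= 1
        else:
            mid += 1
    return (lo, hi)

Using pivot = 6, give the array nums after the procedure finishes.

[6, 6, 6, 6, 6, 6, 8, 8, 8, 8, 8, 8]

lo=0 mid=0 hi=11
6=6: mid=1
8>6: swap(1,11), hi=10 ⇒ [6, 8, 8, 6, 8, 6, 8, 8, 6, 6, 6, 8]
8>6: swap(1,10), hi=9 ⇒ [6, 6, 8, 6, 8, 6, 8, 8, 6, 6, 8, 8]
6=6: mid=2
8>6: swap(2,9), hi=8 ⇒ [6, 6, 6, 6, 8, 6, 8, 8, 6, 8, 8, 8]
6=6: mid=3
6=6: mid=4
8>6: swap(4,8), hi=7 ⇒ [6, 6, 6, 6, 6, 6, 8, 8, 8, 8, 8, 8]
6=6: mid=5
6=6: mid=6
8>6: swap(6,7), hi=6 ⇒ [6, 6, 6, 6, 6, 6, 8, 8, 8, 8, 8, 8]
8>6: swap(6,6), hi=5 ⇒ [6, 6, 6, 6, 6, 6, 8, 8, 8, 8, 8, 8]
done. lo=0 hi=5; nums=[6, 6, 6, 6, 6, 6, 8, 8, 8, 8, 8, 8]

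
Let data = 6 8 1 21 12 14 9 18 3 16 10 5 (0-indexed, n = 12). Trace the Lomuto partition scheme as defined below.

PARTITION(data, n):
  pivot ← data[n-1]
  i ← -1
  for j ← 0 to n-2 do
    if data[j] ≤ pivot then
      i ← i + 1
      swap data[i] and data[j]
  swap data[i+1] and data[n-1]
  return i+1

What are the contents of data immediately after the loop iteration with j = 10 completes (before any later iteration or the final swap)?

1 3 6 21 12 14 9 18 8 16 10 5

pivot=5, i=-1
j=0: 6>5, skip
j=1: 8>5, skip
j=2: 1≤5, i=0, swap(0,2) ⇒ 1 8 6 21 12 14 9 18 3 16 10 5
j=3: 21>5, skip
j=4: 12>5, skip
j=5: 14>5, skip
j=6: 9>5, skip
j=7: 18>5, skip
j=8: 3≤5, i=1, swap(1,8) ⇒ 1 3 6 21 12 14 9 18 8 16 10 5
j=9: 16>5, skip
j=10: 10>5, skip
(after j=10) data = 1 3 6 21 12 14 9 18 8 16 10 5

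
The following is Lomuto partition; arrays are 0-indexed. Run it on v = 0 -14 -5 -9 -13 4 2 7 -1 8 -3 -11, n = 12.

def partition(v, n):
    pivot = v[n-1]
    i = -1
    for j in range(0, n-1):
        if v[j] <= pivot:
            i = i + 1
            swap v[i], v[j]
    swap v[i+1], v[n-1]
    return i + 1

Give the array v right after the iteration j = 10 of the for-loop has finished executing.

pivot = v[11] = -11; i = -1
j=0: v[0]=0 > -11 → no swap
j=1: v[1]=-14 ≤ -11 → i=0, swap v[0],v[1] → -14 0 -5 -9 -13 4 2 7 -1 8 -3 -11
j=2: v[2]=-5 > -11 → no swap
j=3: v[3]=-9 > -11 → no swap
j=4: v[4]=-13 ≤ -11 → i=1, swap v[1],v[4] → -14 -13 -5 -9 0 4 2 7 -1 8 -3 -11
j=5: v[5]=4 > -11 → no swap
j=6: v[6]=2 > -11 → no swap
j=7: v[7]=7 > -11 → no swap
j=8: v[8]=-1 > -11 → no swap
j=9: v[9]=8 > -11 → no swap
j=10: v[10]=-3 > -11 → no swap
(after j=10) v = -14 -13 -5 -9 0 4 2 7 -1 8 -3 -11

-14 -13 -5 -9 0 4 2 7 -1 8 -3 -11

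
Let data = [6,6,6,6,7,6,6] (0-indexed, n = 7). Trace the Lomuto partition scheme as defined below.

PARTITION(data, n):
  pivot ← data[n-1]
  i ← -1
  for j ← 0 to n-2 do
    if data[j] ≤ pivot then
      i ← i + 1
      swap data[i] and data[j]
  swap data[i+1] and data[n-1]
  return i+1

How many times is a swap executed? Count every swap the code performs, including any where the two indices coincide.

pivot=6, i=-1
j=0: 6≤6, i=0, swap(0,0) ⇒ [6,6,6,6,7,6,6]
j=1: 6≤6, i=1, swap(1,1) ⇒ [6,6,6,6,7,6,6]
j=2: 6≤6, i=2, swap(2,2) ⇒ [6,6,6,6,7,6,6]
j=3: 6≤6, i=3, swap(3,3) ⇒ [6,6,6,6,7,6,6]
j=4: 7>6, skip
j=5: 6≤6, i=4, swap(4,5) ⇒ [6,6,6,6,6,7,6]
swap(5,6) ⇒ [6,6,6,6,6,6,7]; return 5

6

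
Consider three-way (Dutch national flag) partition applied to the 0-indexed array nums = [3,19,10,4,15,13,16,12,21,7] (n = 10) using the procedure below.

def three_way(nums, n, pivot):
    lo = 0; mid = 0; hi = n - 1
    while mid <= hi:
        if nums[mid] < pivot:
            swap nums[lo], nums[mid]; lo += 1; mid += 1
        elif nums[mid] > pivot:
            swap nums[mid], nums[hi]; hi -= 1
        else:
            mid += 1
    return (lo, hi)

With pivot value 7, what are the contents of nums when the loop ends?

[3,4,7,15,13,16,12,21,10,19]

pivot = 7; lo=0, mid=0, hi=9
nums[mid]=3<7: swap nums[0],nums[0]; lo=1,mid=1 → [3,19,10,4,15,13,16,12,21,7]
nums[mid]=19>7: swap nums[1],nums[9]; hi=8 → [3,7,10,4,15,13,16,12,21,19]
nums[mid]=7=7: mid=2
nums[mid]=10>7: swap nums[2],nums[8]; hi=7 → [3,7,21,4,15,13,16,12,10,19]
nums[mid]=21>7: swap nums[2],nums[7]; hi=6 → [3,7,12,4,15,13,16,21,10,19]
nums[mid]=12>7: swap nums[2],nums[6]; hi=5 → [3,7,16,4,15,13,12,21,10,19]
nums[mid]=16>7: swap nums[2],nums[5]; hi=4 → [3,7,13,4,15,16,12,21,10,19]
nums[mid]=13>7: swap nums[2],nums[4]; hi=3 → [3,7,15,4,13,16,12,21,10,19]
nums[mid]=15>7: swap nums[2],nums[3]; hi=2 → [3,7,4,15,13,16,12,21,10,19]
nums[mid]=4<7: swap nums[1],nums[2]; lo=2,mid=3 → [3,4,7,15,13,16,12,21,10,19]
end: lo=2, hi=2; nums = [3,4,7,15,13,16,12,21,10,19]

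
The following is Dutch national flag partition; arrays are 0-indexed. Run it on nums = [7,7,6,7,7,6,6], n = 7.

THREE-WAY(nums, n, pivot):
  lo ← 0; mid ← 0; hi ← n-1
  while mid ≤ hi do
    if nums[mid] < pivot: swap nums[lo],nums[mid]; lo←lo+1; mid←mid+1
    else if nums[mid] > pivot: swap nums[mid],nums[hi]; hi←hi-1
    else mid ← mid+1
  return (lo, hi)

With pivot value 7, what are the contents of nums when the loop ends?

[6,6,6,7,7,7,7]

lo=0 mid=0 hi=6
7=7: mid=1
7=7: mid=2
6<7: swap(0,2), lo=1 mid=3 ⇒ [6,7,7,7,7,6,6]
7=7: mid=4
7=7: mid=5
6<7: swap(1,5), lo=2 mid=6 ⇒ [6,6,7,7,7,7,6]
6<7: swap(2,6), lo=3 mid=7 ⇒ [6,6,6,7,7,7,7]
done. lo=3 hi=6; nums=[6,6,6,7,7,7,7]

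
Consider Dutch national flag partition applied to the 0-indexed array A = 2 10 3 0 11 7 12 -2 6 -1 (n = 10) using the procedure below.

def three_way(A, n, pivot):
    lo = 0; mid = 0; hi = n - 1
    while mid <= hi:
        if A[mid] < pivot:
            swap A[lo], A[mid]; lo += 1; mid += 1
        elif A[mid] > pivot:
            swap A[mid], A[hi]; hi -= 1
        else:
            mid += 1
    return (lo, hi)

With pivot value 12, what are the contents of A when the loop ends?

pivot = 12; lo=0, mid=0, hi=9
A[mid]=2<12: swap A[0],A[0]; lo=1,mid=1 → 2 10 3 0 11 7 12 -2 6 -1
A[mid]=10<12: swap A[1],A[1]; lo=2,mid=2 → 2 10 3 0 11 7 12 -2 6 -1
A[mid]=3<12: swap A[2],A[2]; lo=3,mid=3 → 2 10 3 0 11 7 12 -2 6 -1
A[mid]=0<12: swap A[3],A[3]; lo=4,mid=4 → 2 10 3 0 11 7 12 -2 6 -1
A[mid]=11<12: swap A[4],A[4]; lo=5,mid=5 → 2 10 3 0 11 7 12 -2 6 -1
A[mid]=7<12: swap A[5],A[5]; lo=6,mid=6 → 2 10 3 0 11 7 12 -2 6 -1
A[mid]=12=12: mid=7
A[mid]=-2<12: swap A[6],A[7]; lo=7,mid=8 → 2 10 3 0 11 7 -2 12 6 -1
A[mid]=6<12: swap A[7],A[8]; lo=8,mid=9 → 2 10 3 0 11 7 -2 6 12 -1
A[mid]=-1<12: swap A[8],A[9]; lo=9,mid=10 → 2 10 3 0 11 7 -2 6 -1 12
end: lo=9, hi=9; A = 2 10 3 0 11 7 -2 6 -1 12

2 10 3 0 11 7 -2 6 -1 12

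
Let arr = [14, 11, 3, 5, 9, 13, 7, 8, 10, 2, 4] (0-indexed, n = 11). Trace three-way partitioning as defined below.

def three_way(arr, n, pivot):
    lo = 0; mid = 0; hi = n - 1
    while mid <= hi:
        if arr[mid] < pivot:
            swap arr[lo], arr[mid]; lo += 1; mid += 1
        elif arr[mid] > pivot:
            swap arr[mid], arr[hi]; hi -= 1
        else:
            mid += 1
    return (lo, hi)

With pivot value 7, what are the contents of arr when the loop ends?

[4, 2, 3, 5, 7, 13, 8, 10, 9, 11, 14]

lo=0 mid=0 hi=10
14>7: swap(0,10), hi=9 ⇒ [4, 11, 3, 5, 9, 13, 7, 8, 10, 2, 14]
4<7: swap(0,0), lo=1 mid=1 ⇒ [4, 11, 3, 5, 9, 13, 7, 8, 10, 2, 14]
11>7: swap(1,9), hi=8 ⇒ [4, 2, 3, 5, 9, 13, 7, 8, 10, 11, 14]
2<7: swap(1,1), lo=2 mid=2 ⇒ [4, 2, 3, 5, 9, 13, 7, 8, 10, 11, 14]
3<7: swap(2,2), lo=3 mid=3 ⇒ [4, 2, 3, 5, 9, 13, 7, 8, 10, 11, 14]
5<7: swap(3,3), lo=4 mid=4 ⇒ [4, 2, 3, 5, 9, 13, 7, 8, 10, 11, 14]
9>7: swap(4,8), hi=7 ⇒ [4, 2, 3, 5, 10, 13, 7, 8, 9, 11, 14]
10>7: swap(4,7), hi=6 ⇒ [4, 2, 3, 5, 8, 13, 7, 10, 9, 11, 14]
8>7: swap(4,6), hi=5 ⇒ [4, 2, 3, 5, 7, 13, 8, 10, 9, 11, 14]
7=7: mid=5
13>7: swap(5,5), hi=4 ⇒ [4, 2, 3, 5, 7, 13, 8, 10, 9, 11, 14]
done. lo=4 hi=4; arr=[4, 2, 3, 5, 7, 13, 8, 10, 9, 11, 14]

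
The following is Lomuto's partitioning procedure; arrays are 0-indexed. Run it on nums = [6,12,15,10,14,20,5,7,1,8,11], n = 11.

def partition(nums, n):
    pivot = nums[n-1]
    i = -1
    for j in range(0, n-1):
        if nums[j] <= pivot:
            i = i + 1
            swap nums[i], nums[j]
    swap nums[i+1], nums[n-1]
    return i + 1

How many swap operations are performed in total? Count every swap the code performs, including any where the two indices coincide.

pivot = nums[10] = 11; i = -1
j=0: nums[0]=6 ≤ 11 → i=0, swap nums[0],nums[0] (no change) → [6,12,15,10,14,20,5,7,1,8,11]
j=1: nums[1]=12 > 11 → no swap
j=2: nums[2]=15 > 11 → no swap
j=3: nums[3]=10 ≤ 11 → i=1, swap nums[1],nums[3] → [6,10,15,12,14,20,5,7,1,8,11]
j=4: nums[4]=14 > 11 → no swap
j=5: nums[5]=20 > 11 → no swap
j=6: nums[6]=5 ≤ 11 → i=2, swap nums[2],nums[6] → [6,10,5,12,14,20,15,7,1,8,11]
j=7: nums[7]=7 ≤ 11 → i=3, swap nums[3],nums[7] → [6,10,5,7,14,20,15,12,1,8,11]
j=8: nums[8]=1 ≤ 11 → i=4, swap nums[4],nums[8] → [6,10,5,7,1,20,15,12,14,8,11]
j=9: nums[9]=8 ≤ 11 → i=5, swap nums[5],nums[9] → [6,10,5,7,1,8,15,12,14,20,11]
final swap nums[6],nums[10] → [6,10,5,7,1,8,11,12,14,20,15]; return 6

7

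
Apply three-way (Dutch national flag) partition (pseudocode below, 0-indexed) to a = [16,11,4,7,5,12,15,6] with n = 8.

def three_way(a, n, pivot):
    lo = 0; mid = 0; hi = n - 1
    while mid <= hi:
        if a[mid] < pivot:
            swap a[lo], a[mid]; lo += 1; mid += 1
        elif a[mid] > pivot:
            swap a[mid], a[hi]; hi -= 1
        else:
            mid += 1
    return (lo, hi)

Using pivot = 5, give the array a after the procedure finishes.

[4,5,7,11,12,15,6,16]

pivot = 5; lo=0, mid=0, hi=7
a[mid]=16>5: swap a[0],a[7]; hi=6 → [6,11,4,7,5,12,15,16]
a[mid]=6>5: swap a[0],a[6]; hi=5 → [15,11,4,7,5,12,6,16]
a[mid]=15>5: swap a[0],a[5]; hi=4 → [12,11,4,7,5,15,6,16]
a[mid]=12>5: swap a[0],a[4]; hi=3 → [5,11,4,7,12,15,6,16]
a[mid]=5=5: mid=1
a[mid]=11>5: swap a[1],a[3]; hi=2 → [5,7,4,11,12,15,6,16]
a[mid]=7>5: swap a[1],a[2]; hi=1 → [5,4,7,11,12,15,6,16]
a[mid]=4<5: swap a[0],a[1]; lo=1,mid=2 → [4,5,7,11,12,15,6,16]
end: lo=1, hi=1; a = [4,5,7,11,12,15,6,16]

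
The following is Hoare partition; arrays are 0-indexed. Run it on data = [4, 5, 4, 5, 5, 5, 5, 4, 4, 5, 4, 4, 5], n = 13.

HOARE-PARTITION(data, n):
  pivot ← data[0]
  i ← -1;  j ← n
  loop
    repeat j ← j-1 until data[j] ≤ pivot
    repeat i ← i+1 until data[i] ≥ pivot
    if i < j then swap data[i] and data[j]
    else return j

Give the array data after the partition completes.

pivot = data[0] = 4; i = -1, j = 13
j→11 (data[11]=4≤4), i→0 (data[0]=4≥4); i<j, swap → [4, 5, 4, 5, 5, 5, 5, 4, 4, 5, 4, 4, 5]
j→10 (data[10]=4≤4), i→1 (data[1]=5≥4); i<j, swap → [4, 4, 4, 5, 5, 5, 5, 4, 4, 5, 5, 4, 5]
j→8 (data[8]=4≤4), i→2 (data[2]=4≥4); i<j, swap → [4, 4, 4, 5, 5, 5, 5, 4, 4, 5, 5, 4, 5]
j→7 (data[7]=4≤4), i→3 (data[3]=5≥4); i<j, swap → [4, 4, 4, 4, 5, 5, 5, 5, 4, 5, 5, 4, 5]
j→3, i→4; i≥j, return j=3. data = [4, 4, 4, 4, 5, 5, 5, 5, 4, 5, 5, 4, 5]

[4, 4, 4, 4, 5, 5, 5, 5, 4, 5, 5, 4, 5]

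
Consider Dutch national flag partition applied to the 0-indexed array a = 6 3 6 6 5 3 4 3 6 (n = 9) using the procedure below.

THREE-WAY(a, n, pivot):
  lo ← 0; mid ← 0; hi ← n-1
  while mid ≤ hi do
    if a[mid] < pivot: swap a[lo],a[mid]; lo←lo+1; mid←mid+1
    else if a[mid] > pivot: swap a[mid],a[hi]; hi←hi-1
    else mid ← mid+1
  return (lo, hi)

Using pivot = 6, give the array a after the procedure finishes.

lo=0 mid=0 hi=8
6=6: mid=1
3<6: swap(0,1), lo=1 mid=2 ⇒ 3 6 6 6 5 3 4 3 6
6=6: mid=3
6=6: mid=4
5<6: swap(1,4), lo=2 mid=5 ⇒ 3 5 6 6 6 3 4 3 6
3<6: swap(2,5), lo=3 mid=6 ⇒ 3 5 3 6 6 6 4 3 6
4<6: swap(3,6), lo=4 mid=7 ⇒ 3 5 3 4 6 6 6 3 6
3<6: swap(4,7), lo=5 mid=8 ⇒ 3 5 3 4 3 6 6 6 6
6=6: mid=9
done. lo=5 hi=8; a=3 5 3 4 3 6 6 6 6

3 5 3 4 3 6 6 6 6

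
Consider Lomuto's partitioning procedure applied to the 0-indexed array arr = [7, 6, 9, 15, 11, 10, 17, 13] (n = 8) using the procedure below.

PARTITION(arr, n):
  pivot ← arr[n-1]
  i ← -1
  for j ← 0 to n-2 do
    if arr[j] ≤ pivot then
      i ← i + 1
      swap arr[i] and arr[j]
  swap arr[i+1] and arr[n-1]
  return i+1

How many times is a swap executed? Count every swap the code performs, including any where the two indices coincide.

6

pivot=13, i=-1
j=0: 7≤13, i=0, swap(0,0) ⇒ [7, 6, 9, 15, 11, 10, 17, 13]
j=1: 6≤13, i=1, swap(1,1) ⇒ [7, 6, 9, 15, 11, 10, 17, 13]
j=2: 9≤13, i=2, swap(2,2) ⇒ [7, 6, 9, 15, 11, 10, 17, 13]
j=3: 15>13, skip
j=4: 11≤13, i=3, swap(3,4) ⇒ [7, 6, 9, 11, 15, 10, 17, 13]
j=5: 10≤13, i=4, swap(4,5) ⇒ [7, 6, 9, 11, 10, 15, 17, 13]
j=6: 17>13, skip
swap(5,7) ⇒ [7, 6, 9, 11, 10, 13, 17, 15]; return 5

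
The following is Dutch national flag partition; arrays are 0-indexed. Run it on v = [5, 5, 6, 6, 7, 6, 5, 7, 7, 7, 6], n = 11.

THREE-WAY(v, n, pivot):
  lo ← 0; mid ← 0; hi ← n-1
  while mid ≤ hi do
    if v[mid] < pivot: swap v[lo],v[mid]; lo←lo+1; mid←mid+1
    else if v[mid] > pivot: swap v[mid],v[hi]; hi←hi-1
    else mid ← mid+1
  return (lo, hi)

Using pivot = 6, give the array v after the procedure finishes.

pivot = 6; lo=0, mid=0, hi=10
v[mid]=5<6: swap v[0],v[0]; lo=1,mid=1 → [5, 5, 6, 6, 7, 6, 5, 7, 7, 7, 6]
v[mid]=5<6: swap v[1],v[1]; lo=2,mid=2 → [5, 5, 6, 6, 7, 6, 5, 7, 7, 7, 6]
v[mid]=6=6: mid=3
v[mid]=6=6: mid=4
v[mid]=7>6: swap v[4],v[10]; hi=9 → [5, 5, 6, 6, 6, 6, 5, 7, 7, 7, 7]
v[mid]=6=6: mid=5
v[mid]=6=6: mid=6
v[mid]=5<6: swap v[2],v[6]; lo=3,mid=7 → [5, 5, 5, 6, 6, 6, 6, 7, 7, 7, 7]
v[mid]=7>6: swap v[7],v[9]; hi=8 → [5, 5, 5, 6, 6, 6, 6, 7, 7, 7, 7]
v[mid]=7>6: swap v[7],v[8]; hi=7 → [5, 5, 5, 6, 6, 6, 6, 7, 7, 7, 7]
v[mid]=7>6: swap v[7],v[7]; hi=6 → [5, 5, 5, 6, 6, 6, 6, 7, 7, 7, 7]
end: lo=3, hi=6; v = [5, 5, 5, 6, 6, 6, 6, 7, 7, 7, 7]

[5, 5, 5, 6, 6, 6, 6, 7, 7, 7, 7]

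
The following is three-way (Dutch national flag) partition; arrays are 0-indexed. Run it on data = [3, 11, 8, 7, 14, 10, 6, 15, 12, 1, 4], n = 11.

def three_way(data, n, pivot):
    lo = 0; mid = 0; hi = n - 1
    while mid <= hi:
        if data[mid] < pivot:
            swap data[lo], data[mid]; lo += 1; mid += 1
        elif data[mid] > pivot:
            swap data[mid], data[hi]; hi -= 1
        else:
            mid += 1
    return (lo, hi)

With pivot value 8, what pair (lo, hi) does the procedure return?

lo=0 mid=0 hi=10
3<8: swap(0,0), lo=1 mid=1 ⇒ [3, 11, 8, 7, 14, 10, 6, 15, 12, 1, 4]
11>8: swap(1,10), hi=9 ⇒ [3, 4, 8, 7, 14, 10, 6, 15, 12, 1, 11]
4<8: swap(1,1), lo=2 mid=2 ⇒ [3, 4, 8, 7, 14, 10, 6, 15, 12, 1, 11]
8=8: mid=3
7<8: swap(2,3), lo=3 mid=4 ⇒ [3, 4, 7, 8, 14, 10, 6, 15, 12, 1, 11]
14>8: swap(4,9), hi=8 ⇒ [3, 4, 7, 8, 1, 10, 6, 15, 12, 14, 11]
1<8: swap(3,4), lo=4 mid=5 ⇒ [3, 4, 7, 1, 8, 10, 6, 15, 12, 14, 11]
10>8: swap(5,8), hi=7 ⇒ [3, 4, 7, 1, 8, 12, 6, 15, 10, 14, 11]
12>8: swap(5,7), hi=6 ⇒ [3, 4, 7, 1, 8, 15, 6, 12, 10, 14, 11]
15>8: swap(5,6), hi=5 ⇒ [3, 4, 7, 1, 8, 6, 15, 12, 10, 14, 11]
6<8: swap(4,5), lo=5 mid=6 ⇒ [3, 4, 7, 1, 6, 8, 15, 12, 10, 14, 11]
done. lo=5 hi=5; data=[3, 4, 7, 1, 6, 8, 15, 12, 10, 14, 11]

(5, 5)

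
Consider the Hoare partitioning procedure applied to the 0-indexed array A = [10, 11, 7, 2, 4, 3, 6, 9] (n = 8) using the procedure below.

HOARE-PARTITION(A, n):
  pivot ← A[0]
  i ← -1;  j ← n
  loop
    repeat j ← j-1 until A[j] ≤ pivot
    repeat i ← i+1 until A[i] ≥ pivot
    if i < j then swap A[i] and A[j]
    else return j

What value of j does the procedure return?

5

pivot = A[0] = 10; i = -1, j = 8
j→7 (A[7]=9≤10), i→0 (A[0]=10≥10); i<j, swap → [9, 11, 7, 2, 4, 3, 6, 10]
j→6 (A[6]=6≤10), i→1 (A[1]=11≥10); i<j, swap → [9, 6, 7, 2, 4, 3, 11, 10]
j→5, i→6; i≥j, return j=5. A = [9, 6, 7, 2, 4, 3, 11, 10]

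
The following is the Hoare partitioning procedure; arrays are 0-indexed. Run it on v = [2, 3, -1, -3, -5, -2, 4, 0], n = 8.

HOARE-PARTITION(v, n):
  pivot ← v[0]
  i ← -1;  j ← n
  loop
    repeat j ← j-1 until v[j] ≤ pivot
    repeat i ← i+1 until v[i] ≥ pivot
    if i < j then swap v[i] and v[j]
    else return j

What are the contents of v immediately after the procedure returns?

pivot = v[0] = 2; i = -1, j = 8
j→7 (v[7]=0≤2), i→0 (v[0]=2≥2); i<j, swap → [0, 3, -1, -3, -5, -2, 4, 2]
j→5 (v[5]=-2≤2), i→1 (v[1]=3≥2); i<j, swap → [0, -2, -1, -3, -5, 3, 4, 2]
j→4, i→5; i≥j, return j=4. v = [0, -2, -1, -3, -5, 3, 4, 2]

[0, -2, -1, -3, -5, 3, 4, 2]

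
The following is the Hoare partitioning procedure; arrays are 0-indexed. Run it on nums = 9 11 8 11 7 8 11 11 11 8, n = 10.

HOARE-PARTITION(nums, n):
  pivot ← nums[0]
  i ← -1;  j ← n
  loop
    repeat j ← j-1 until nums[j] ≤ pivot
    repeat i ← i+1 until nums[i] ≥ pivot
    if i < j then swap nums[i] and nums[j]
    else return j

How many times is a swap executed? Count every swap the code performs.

3

pivot = nums[0] = 9; i = -1, j = 10
j→9 (nums[9]=8≤9), i→0 (nums[0]=9≥9); i<j, swap → 8 11 8 11 7 8 11 11 11 9
j→5 (nums[5]=8≤9), i→1 (nums[1]=11≥9); i<j, swap → 8 8 8 11 7 11 11 11 11 9
j→4 (nums[4]=7≤9), i→3 (nums[3]=11≥9); i<j, swap → 8 8 8 7 11 11 11 11 11 9
j→3, i→4; i≥j, return j=3. nums = 8 8 8 7 11 11 11 11 11 9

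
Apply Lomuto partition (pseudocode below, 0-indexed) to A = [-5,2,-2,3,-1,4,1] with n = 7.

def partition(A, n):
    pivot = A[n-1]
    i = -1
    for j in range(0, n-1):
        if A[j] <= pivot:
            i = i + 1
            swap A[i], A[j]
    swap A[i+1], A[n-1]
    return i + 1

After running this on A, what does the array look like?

[-5,-2,-1,1,2,4,3]

pivot = A[6] = 1; i = -1
j=0: A[0]=-5 ≤ 1 → i=0, swap A[0],A[0] (no change) → [-5,2,-2,3,-1,4,1]
j=1: A[1]=2 > 1 → no swap
j=2: A[2]=-2 ≤ 1 → i=1, swap A[1],A[2] → [-5,-2,2,3,-1,4,1]
j=3: A[3]=3 > 1 → no swap
j=4: A[4]=-1 ≤ 1 → i=2, swap A[2],A[4] → [-5,-2,-1,3,2,4,1]
j=5: A[5]=4 > 1 → no swap
final swap A[3],A[6] → [-5,-2,-1,1,2,4,3]; return 3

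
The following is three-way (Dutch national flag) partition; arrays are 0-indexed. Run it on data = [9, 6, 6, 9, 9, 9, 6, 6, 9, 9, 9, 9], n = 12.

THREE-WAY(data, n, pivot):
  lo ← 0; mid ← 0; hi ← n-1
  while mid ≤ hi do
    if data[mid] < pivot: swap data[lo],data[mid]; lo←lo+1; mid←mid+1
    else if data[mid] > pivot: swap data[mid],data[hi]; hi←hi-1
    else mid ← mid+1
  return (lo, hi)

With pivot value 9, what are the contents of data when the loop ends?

[6, 6, 6, 6, 9, 9, 9, 9, 9, 9, 9, 9]

lo=0 mid=0 hi=11
9=9: mid=1
6<9: swap(0,1), lo=1 mid=2 ⇒ [6, 9, 6, 9, 9, 9, 6, 6, 9, 9, 9, 9]
6<9: swap(1,2), lo=2 mid=3 ⇒ [6, 6, 9, 9, 9, 9, 6, 6, 9, 9, 9, 9]
9=9: mid=4
9=9: mid=5
9=9: mid=6
6<9: swap(2,6), lo=3 mid=7 ⇒ [6, 6, 6, 9, 9, 9, 9, 6, 9, 9, 9, 9]
6<9: swap(3,7), lo=4 mid=8 ⇒ [6, 6, 6, 6, 9, 9, 9, 9, 9, 9, 9, 9]
9=9: mid=9
9=9: mid=10
9=9: mid=11
9=9: mid=12
done. lo=4 hi=11; data=[6, 6, 6, 6, 9, 9, 9, 9, 9, 9, 9, 9]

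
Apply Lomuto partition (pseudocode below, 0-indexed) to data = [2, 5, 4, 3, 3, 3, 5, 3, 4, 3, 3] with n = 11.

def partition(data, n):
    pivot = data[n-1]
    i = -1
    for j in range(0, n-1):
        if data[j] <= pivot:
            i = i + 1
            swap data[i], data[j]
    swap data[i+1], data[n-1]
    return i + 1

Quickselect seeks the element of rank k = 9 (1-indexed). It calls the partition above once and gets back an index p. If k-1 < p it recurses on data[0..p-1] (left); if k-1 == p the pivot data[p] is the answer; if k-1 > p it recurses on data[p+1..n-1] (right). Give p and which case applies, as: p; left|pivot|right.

pivot=3, i=-1
j=0: 2≤3, i=0, swap(0,0) ⇒ [2, 5, 4, 3, 3, 3, 5, 3, 4, 3, 3]
j=1: 5>3, skip
j=2: 4>3, skip
j=3: 3≤3, i=1, swap(1,3) ⇒ [2, 3, 4, 5, 3, 3, 5, 3, 4, 3, 3]
j=4: 3≤3, i=2, swap(2,4) ⇒ [2, 3, 3, 5, 4, 3, 5, 3, 4, 3, 3]
j=5: 3≤3, i=3, swap(3,5) ⇒ [2, 3, 3, 3, 4, 5, 5, 3, 4, 3, 3]
j=6: 5>3, skip
j=7: 3≤3, i=4, swap(4,7) ⇒ [2, 3, 3, 3, 3, 5, 5, 4, 4, 3, 3]
j=8: 4>3, skip
j=9: 3≤3, i=5, swap(5,9) ⇒ [2, 3, 3, 3, 3, 3, 5, 4, 4, 5, 3]
swap(6,10) ⇒ [2, 3, 3, 3, 3, 3, 3, 4, 4, 5, 5]; return 6
p = 6; k-1 = 8 > 6 ⇒ right

6; right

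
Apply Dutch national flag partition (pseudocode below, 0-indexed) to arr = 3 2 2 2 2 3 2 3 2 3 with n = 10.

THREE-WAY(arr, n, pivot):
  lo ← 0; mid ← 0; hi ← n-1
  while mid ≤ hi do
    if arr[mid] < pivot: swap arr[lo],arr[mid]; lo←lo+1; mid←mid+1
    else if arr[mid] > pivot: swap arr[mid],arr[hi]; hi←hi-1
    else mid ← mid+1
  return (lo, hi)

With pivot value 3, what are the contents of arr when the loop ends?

2 2 2 2 2 2 3 3 3 3

lo=0 mid=0 hi=9
3=3: mid=1
2<3: swap(0,1), lo=1 mid=2 ⇒ 2 3 2 2 2 3 2 3 2 3
2<3: swap(1,2), lo=2 mid=3 ⇒ 2 2 3 2 2 3 2 3 2 3
2<3: swap(2,3), lo=3 mid=4 ⇒ 2 2 2 3 2 3 2 3 2 3
2<3: swap(3,4), lo=4 mid=5 ⇒ 2 2 2 2 3 3 2 3 2 3
3=3: mid=6
2<3: swap(4,6), lo=5 mid=7 ⇒ 2 2 2 2 2 3 3 3 2 3
3=3: mid=8
2<3: swap(5,8), lo=6 mid=9 ⇒ 2 2 2 2 2 2 3 3 3 3
3=3: mid=10
done. lo=6 hi=9; arr=2 2 2 2 2 2 3 3 3 3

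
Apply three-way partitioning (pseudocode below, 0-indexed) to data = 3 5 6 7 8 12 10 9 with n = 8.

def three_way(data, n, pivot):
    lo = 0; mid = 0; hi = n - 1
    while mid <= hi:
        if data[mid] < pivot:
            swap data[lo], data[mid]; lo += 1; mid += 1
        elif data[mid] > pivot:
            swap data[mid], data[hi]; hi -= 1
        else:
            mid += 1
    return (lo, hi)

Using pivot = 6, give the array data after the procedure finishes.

3 5 6 8 12 10 9 7

lo=0 mid=0 hi=7
3<6: swap(0,0), lo=1 mid=1 ⇒ 3 5 6 7 8 12 10 9
5<6: swap(1,1), lo=2 mid=2 ⇒ 3 5 6 7 8 12 10 9
6=6: mid=3
7>6: swap(3,7), hi=6 ⇒ 3 5 6 9 8 12 10 7
9>6: swap(3,6), hi=5 ⇒ 3 5 6 10 8 12 9 7
10>6: swap(3,5), hi=4 ⇒ 3 5 6 12 8 10 9 7
12>6: swap(3,4), hi=3 ⇒ 3 5 6 8 12 10 9 7
8>6: swap(3,3), hi=2 ⇒ 3 5 6 8 12 10 9 7
done. lo=2 hi=2; data=3 5 6 8 12 10 9 7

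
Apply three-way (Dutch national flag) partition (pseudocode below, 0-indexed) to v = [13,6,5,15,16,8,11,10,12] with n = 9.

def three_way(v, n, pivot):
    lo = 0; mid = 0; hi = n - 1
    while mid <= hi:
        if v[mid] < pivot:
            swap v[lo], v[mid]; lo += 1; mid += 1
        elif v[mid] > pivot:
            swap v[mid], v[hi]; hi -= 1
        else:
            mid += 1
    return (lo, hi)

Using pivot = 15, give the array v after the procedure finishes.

pivot = 15; lo=0, mid=0, hi=8
v[mid]=13<15: swap v[0],v[0]; lo=1,mid=1 → [13,6,5,15,16,8,11,10,12]
v[mid]=6<15: swap v[1],v[1]; lo=2,mid=2 → [13,6,5,15,16,8,11,10,12]
v[mid]=5<15: swap v[2],v[2]; lo=3,mid=3 → [13,6,5,15,16,8,11,10,12]
v[mid]=15=15: mid=4
v[mid]=16>15: swap v[4],v[8]; hi=7 → [13,6,5,15,12,8,11,10,16]
v[mid]=12<15: swap v[3],v[4]; lo=4,mid=5 → [13,6,5,12,15,8,11,10,16]
v[mid]=8<15: swap v[4],v[5]; lo=5,mid=6 → [13,6,5,12,8,15,11,10,16]
v[mid]=11<15: swap v[5],v[6]; lo=6,mid=7 → [13,6,5,12,8,11,15,10,16]
v[mid]=10<15: swap v[6],v[7]; lo=7,mid=8 → [13,6,5,12,8,11,10,15,16]
end: lo=7, hi=7; v = [13,6,5,12,8,11,10,15,16]

[13,6,5,12,8,11,10,15,16]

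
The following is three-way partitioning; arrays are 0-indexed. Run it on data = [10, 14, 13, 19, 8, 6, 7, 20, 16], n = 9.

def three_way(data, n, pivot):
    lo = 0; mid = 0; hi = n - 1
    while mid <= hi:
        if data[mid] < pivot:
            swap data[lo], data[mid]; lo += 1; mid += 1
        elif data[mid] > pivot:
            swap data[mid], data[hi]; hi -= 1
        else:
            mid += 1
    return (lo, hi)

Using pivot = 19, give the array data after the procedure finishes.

lo=0 mid=0 hi=8
10<19: swap(0,0), lo=1 mid=1 ⇒ [10, 14, 13, 19, 8, 6, 7, 20, 16]
14<19: swap(1,1), lo=2 mid=2 ⇒ [10, 14, 13, 19, 8, 6, 7, 20, 16]
13<19: swap(2,2), lo=3 mid=3 ⇒ [10, 14, 13, 19, 8, 6, 7, 20, 16]
19=19: mid=4
8<19: swap(3,4), lo=4 mid=5 ⇒ [10, 14, 13, 8, 19, 6, 7, 20, 16]
6<19: swap(4,5), lo=5 mid=6 ⇒ [10, 14, 13, 8, 6, 19, 7, 20, 16]
7<19: swap(5,6), lo=6 mid=7 ⇒ [10, 14, 13, 8, 6, 7, 19, 20, 16]
20>19: swap(7,8), hi=7 ⇒ [10, 14, 13, 8, 6, 7, 19, 16, 20]
16<19: swap(6,7), lo=7 mid=8 ⇒ [10, 14, 13, 8, 6, 7, 16, 19, 20]
done. lo=7 hi=7; data=[10, 14, 13, 8, 6, 7, 16, 19, 20]

[10, 14, 13, 8, 6, 7, 16, 19, 20]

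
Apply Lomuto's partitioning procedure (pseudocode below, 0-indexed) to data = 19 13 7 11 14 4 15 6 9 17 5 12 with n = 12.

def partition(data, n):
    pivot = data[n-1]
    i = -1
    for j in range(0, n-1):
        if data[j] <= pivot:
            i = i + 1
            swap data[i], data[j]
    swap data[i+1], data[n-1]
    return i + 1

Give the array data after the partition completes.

pivot = data[11] = 12; i = -1
j=0: data[0]=19 > 12 → no swap
j=1: data[1]=13 > 12 → no swap
j=2: data[2]=7 ≤ 12 → i=0, swap data[0],data[2] → 7 13 19 11 14 4 15 6 9 17 5 12
j=3: data[3]=11 ≤ 12 → i=1, swap data[1],data[3] → 7 11 19 13 14 4 15 6 9 17 5 12
j=4: data[4]=14 > 12 → no swap
j=5: data[5]=4 ≤ 12 → i=2, swap data[2],data[5] → 7 11 4 13 14 19 15 6 9 17 5 12
j=6: data[6]=15 > 12 → no swap
j=7: data[7]=6 ≤ 12 → i=3, swap data[3],data[7] → 7 11 4 6 14 19 15 13 9 17 5 12
j=8: data[8]=9 ≤ 12 → i=4, swap data[4],data[8] → 7 11 4 6 9 19 15 13 14 17 5 12
j=9: data[9]=17 > 12 → no swap
j=10: data[10]=5 ≤ 12 → i=5, swap data[5],data[10] → 7 11 4 6 9 5 15 13 14 17 19 12
final swap data[6],data[11] → 7 11 4 6 9 5 12 13 14 17 19 15; return 6

7 11 4 6 9 5 12 13 14 17 19 15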